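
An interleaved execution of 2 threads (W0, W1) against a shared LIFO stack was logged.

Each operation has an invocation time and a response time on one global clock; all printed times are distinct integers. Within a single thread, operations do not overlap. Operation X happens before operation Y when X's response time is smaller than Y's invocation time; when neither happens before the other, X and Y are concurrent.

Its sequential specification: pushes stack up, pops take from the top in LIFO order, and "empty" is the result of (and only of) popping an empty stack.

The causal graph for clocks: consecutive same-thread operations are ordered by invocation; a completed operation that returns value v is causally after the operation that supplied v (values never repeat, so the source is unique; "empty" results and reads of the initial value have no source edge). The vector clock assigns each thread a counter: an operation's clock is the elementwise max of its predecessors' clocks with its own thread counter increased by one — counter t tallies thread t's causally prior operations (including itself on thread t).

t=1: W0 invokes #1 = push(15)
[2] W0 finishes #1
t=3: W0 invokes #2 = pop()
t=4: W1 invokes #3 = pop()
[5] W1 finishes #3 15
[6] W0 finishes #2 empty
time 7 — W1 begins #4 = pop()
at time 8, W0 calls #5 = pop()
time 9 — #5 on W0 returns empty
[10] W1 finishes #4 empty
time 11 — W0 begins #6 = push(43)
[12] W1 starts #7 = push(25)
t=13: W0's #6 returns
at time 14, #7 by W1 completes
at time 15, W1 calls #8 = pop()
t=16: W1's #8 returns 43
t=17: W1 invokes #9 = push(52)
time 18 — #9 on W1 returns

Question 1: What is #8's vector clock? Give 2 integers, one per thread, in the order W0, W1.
(4, 4)

root op #1, invoked 1: fresh clock plus W0's own tick → (1, 0)
VC(#3, invoked at 4): max of VC(#1)=(1, 0), then +1 on thread W1 → (1, 1)
VC(#2, invoked at 3): max of VC(#1)=(1, 0), then +1 on thread W0 → (2, 0)
VC(#4, invoked at 7): max of VC(#3)=(1, 1), then +1 on thread W1 → (1, 2)
VC(#5, invoked at 8): max of VC(#2)=(2, 0), then +1 on thread W0 → (3, 0)
VC(#7, invoked at 12): max of VC(#4)=(1, 2), then +1 on thread W1 → (1, 3)
VC(#6, invoked at 11): max of VC(#5)=(3, 0), then +1 on thread W0 → (4, 0)
VC(#8, invoked at 15): max of VC(#6)=(4, 0), VC(#7)=(1, 3), then +1 on thread W1 → (4, 4)
VC(#9, invoked at 17): max of VC(#8)=(4, 4), then +1 on thread W1 → (4, 5)
target: VC(#8) = (4, 4)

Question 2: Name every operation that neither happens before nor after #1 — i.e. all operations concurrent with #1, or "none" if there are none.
none

concurrent with #1 ([1,2]): every op whose interval crosses 1..2
#2 [3,6]: after
#3 [4,5]: after
#4 [7,10]: after
#5 [8,9]: after
#6 [11,13]: after
#7 [12,14]: after
#8 [15,16]: after
#9 [17,18]: after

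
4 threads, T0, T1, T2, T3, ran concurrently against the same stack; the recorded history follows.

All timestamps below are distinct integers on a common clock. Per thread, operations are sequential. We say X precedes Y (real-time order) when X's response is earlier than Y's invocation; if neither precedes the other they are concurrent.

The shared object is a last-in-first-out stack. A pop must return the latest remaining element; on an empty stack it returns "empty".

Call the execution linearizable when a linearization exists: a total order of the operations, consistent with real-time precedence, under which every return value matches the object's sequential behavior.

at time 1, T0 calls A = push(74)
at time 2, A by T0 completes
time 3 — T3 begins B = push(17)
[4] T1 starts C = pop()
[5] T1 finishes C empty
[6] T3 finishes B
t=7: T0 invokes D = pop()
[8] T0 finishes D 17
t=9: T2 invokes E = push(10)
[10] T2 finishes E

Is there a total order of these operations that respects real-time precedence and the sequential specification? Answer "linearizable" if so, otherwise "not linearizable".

not linearizable

the violation lands at event 5, C's response at time 5: events 1..4 linearize, events 1..5 do not
a single order respects real time; the 2 completed stack operations fail replay along it
completion choices over the 1 pending operation (B) were checked; none helps
sample order A, C (pending dropped) stalls at step 2 — C pop() → empty has no legal effect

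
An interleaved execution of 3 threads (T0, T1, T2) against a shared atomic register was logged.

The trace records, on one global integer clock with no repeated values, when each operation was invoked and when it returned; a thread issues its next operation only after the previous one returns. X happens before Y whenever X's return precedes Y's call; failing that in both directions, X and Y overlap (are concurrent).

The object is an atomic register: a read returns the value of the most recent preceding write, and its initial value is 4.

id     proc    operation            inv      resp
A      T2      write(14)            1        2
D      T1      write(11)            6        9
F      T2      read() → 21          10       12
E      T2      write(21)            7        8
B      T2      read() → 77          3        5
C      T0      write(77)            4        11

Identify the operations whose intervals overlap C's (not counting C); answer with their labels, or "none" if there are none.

C spans [4,11]; an op avoiding the whole window 4..11 is ordered, any other is concurrent
A [1,2]: before
B [3,5]: concurrent
D [6,9]: concurrent
E [7,8]: concurrent
F [10,12]: concurrent

B, D, E, F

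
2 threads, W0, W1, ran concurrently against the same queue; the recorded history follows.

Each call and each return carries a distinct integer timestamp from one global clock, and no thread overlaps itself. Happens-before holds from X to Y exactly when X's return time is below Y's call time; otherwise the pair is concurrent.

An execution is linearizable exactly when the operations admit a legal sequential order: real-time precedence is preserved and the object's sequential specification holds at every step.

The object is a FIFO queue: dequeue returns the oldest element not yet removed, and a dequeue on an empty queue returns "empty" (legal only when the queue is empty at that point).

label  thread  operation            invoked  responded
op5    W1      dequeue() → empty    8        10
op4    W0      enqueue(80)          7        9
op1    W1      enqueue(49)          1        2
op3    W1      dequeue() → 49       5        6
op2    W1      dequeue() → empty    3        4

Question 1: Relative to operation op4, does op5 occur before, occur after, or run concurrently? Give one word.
op5 spans [8,10], op4 spans [7,9]
the intervals overlap in both directions

concurrent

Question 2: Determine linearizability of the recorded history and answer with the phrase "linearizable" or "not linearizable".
prefix check: 1..3 passes, 1..4 fails once op2's time-4 response joins
exactly one order of the 2 completed ops respects real time; the queue replay fails
e.g. op1, op2: illegal at step 2, since op2 dequeue() → empty cannot apply there

not linearizable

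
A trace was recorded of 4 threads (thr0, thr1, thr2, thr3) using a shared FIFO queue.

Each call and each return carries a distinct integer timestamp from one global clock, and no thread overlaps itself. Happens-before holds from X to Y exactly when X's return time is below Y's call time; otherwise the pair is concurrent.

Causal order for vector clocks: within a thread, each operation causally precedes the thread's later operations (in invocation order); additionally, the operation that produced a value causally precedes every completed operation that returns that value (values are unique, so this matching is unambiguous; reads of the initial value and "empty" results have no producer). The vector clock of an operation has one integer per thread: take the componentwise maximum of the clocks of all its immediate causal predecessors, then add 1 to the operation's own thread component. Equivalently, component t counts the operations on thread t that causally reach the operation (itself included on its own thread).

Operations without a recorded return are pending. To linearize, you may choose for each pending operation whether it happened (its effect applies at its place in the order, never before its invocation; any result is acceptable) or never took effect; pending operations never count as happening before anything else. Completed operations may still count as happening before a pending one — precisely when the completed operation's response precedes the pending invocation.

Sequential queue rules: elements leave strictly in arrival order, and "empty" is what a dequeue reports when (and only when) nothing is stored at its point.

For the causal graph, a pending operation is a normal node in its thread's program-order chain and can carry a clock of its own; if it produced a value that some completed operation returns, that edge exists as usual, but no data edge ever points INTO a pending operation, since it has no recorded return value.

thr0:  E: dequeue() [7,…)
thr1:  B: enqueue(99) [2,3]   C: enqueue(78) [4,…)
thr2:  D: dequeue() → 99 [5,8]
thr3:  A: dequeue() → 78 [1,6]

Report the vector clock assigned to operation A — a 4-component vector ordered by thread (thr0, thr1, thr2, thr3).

root op B, invoked 2: fresh clock plus thr1's own tick → (0, 1, 0, 0)
root op E, invoked 7: fresh clock plus thr0's own tick → (1, 0, 0, 0)
D (invocation 5): componentwise max over VC(B)=(0, 1, 0, 0), +1 at thr2, giving (0, 1, 1, 0)
C (invocation 4): componentwise max over VC(B)=(0, 1, 0, 0), +1 at thr1, giving (0, 2, 0, 0)
A (invocation 1): componentwise max over VC(C)=(0, 2, 0, 0), +1 at thr3, giving (0, 2, 0, 1)
target: VC(A) = (0, 2, 0, 1)

(0, 2, 0, 1)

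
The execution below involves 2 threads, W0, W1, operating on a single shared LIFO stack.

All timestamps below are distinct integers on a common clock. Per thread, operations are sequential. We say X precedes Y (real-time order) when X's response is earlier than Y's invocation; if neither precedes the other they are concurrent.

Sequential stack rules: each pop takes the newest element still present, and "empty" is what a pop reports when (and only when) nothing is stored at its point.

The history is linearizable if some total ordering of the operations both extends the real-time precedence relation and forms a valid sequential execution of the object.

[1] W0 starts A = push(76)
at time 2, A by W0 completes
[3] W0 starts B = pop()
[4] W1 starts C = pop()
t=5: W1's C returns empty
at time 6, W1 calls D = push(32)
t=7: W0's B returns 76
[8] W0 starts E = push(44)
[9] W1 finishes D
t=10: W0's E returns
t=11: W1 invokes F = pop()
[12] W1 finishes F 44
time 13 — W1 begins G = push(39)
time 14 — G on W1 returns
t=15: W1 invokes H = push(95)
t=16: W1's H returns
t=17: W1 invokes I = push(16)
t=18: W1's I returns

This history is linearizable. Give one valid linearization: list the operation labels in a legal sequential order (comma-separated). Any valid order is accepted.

A, B, C, D, E, F, G, H, I

step 1: A push(76) — stack <76>
step 2: B pop() → 76 — stack <>
step 3: C pop() → empty — stack <>
step 4: D push(32) — stack <32>
step 5: E push(44) — stack <32,44>
step 6: F pop() → 44 — stack <32>
step 7: G push(39) — stack <32,39>
step 8: H push(95) — stack <32,39,95>
step 9: I push(16) — stack <32,39,95,16>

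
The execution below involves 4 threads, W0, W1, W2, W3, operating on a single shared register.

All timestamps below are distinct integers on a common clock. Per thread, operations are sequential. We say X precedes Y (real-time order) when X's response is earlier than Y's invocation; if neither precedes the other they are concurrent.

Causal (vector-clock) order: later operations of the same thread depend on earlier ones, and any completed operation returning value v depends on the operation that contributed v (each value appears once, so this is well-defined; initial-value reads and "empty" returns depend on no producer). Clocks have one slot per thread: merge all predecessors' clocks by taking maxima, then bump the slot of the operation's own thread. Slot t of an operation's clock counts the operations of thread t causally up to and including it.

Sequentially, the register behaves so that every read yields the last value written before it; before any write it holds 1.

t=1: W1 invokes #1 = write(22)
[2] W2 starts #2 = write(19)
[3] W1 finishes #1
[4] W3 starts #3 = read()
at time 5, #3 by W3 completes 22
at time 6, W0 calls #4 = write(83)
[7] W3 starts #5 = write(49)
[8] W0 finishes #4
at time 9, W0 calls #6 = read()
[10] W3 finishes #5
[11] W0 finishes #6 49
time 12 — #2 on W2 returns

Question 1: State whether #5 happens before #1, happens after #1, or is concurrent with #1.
#5 spans [7,10], #1 spans [1,3]
resp(#1)=3 < inv(#5)=7

after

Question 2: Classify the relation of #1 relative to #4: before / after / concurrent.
#1 spans [1,3], #4 spans [6,8]
resp(#1)=3 < inv(#4)=6

before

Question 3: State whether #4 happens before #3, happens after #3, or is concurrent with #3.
#4 spans [6,8], #3 spans [4,5]
resp(#3)=5 < inv(#4)=6

after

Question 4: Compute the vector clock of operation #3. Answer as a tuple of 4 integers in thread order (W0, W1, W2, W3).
#2, invoked 2, has no incoming edges; only W2's bump applies → (0, 0, 1, 0)
#1, invoked 1, has no incoming edges; only W1's bump applies → (0, 1, 0, 0)
#4, invoked 6, has no incoming edges; only W0's bump applies → (1, 0, 0, 0)
#3 (invocation 4): componentwise max over VC(#1)=(0, 1, 0, 0), +1 at W3, giving (0, 1, 0, 1)
#5 (invocation 7): componentwise max over VC(#3)=(0, 1, 0, 1), +1 at W3, giving (0, 1, 0, 2)
#6 (invocation 9): componentwise max over VC(#4)=(1, 0, 0, 0), VC(#5)=(0, 1, 0, 2), +1 at W0, giving (2, 1, 0, 2)
target: VC(#3) = (0, 1, 0, 1)

(0, 1, 0, 1)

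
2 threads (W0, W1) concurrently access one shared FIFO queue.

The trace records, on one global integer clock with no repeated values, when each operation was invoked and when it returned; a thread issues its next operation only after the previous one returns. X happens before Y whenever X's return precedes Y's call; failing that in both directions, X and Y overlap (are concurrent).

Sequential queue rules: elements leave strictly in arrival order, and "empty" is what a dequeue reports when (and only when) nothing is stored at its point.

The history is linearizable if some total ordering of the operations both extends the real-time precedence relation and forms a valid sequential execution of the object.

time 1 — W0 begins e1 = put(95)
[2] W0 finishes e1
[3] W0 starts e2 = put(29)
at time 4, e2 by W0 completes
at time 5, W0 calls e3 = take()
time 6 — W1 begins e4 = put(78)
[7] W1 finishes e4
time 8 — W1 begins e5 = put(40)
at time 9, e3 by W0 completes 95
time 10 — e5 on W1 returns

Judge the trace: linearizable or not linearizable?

a witness: e1, e2, e3, e4, e5
step 1: e1 put(95) — queue <95>
step 2: e2 put(29) — queue <95,29>
step 3: e3 take() → 95 — queue <29>
step 4: e4 put(78) — queue <29,78>
step 5: e5 put(40) — queue <29,78,40>

linearizable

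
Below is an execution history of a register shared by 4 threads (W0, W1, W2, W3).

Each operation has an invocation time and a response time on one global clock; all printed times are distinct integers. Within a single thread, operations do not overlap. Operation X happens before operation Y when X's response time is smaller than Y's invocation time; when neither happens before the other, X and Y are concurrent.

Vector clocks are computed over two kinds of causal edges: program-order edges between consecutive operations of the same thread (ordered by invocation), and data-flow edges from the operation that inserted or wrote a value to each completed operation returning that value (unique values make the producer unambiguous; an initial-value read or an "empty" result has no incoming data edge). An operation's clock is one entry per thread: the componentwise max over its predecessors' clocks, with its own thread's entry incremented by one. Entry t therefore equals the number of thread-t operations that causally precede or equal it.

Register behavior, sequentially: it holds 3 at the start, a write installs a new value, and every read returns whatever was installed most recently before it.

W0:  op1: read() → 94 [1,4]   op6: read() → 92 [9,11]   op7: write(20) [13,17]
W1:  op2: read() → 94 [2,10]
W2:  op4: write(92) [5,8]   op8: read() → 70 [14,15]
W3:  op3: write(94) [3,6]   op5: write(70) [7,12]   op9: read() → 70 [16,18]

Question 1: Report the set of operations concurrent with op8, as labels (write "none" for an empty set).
Answer: op7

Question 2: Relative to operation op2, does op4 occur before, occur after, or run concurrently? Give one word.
Answer: concurrent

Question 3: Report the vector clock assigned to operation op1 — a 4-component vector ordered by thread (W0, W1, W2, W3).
Answer: (1, 0, 0, 1)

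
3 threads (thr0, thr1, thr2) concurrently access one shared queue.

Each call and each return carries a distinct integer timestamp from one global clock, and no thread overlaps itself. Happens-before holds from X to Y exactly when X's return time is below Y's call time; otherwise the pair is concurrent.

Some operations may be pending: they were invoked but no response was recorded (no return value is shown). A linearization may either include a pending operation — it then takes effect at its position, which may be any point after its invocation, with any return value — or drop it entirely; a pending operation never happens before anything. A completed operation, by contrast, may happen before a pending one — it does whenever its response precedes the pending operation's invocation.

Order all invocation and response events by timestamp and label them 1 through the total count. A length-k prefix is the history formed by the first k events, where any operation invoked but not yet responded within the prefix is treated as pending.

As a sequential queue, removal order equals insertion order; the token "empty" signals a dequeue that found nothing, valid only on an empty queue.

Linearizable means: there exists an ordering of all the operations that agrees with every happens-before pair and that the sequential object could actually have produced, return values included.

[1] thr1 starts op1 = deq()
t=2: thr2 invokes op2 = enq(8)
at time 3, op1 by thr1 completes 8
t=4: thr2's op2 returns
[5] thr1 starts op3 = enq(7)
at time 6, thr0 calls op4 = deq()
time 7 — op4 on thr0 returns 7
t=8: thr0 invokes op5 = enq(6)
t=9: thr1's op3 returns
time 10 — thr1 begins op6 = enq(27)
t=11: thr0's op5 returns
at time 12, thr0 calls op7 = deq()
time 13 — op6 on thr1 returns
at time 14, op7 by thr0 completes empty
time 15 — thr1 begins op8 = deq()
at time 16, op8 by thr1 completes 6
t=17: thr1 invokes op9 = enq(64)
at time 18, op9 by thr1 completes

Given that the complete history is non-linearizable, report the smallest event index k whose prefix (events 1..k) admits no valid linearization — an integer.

14

events 1..13 are linearizable, e.g. via op2, op1, op3, op4, op5, op6:
step 1: op2 enq(8) — queue <8>
step 2: op1 deq() → 8 — queue <>
step 3: op3 enq(7) — queue <7>
step 4: op4 deq() → 7 — queue <>
step 5: op5 enq(6) — queue <6>
step 6: op6 enq(27) — queue <6,27>
event 14 — op7's response, time 14 — after it, nothing linearizes
one such order, op1, op2, op3, op4, op5, op6, op7, breaks at step 1 where op1 deq() → 8 is illegal
one such order, op1, op2, op3, op4, op5, op7, op6, breaks at step 1 where op1 deq() → 8 is illegal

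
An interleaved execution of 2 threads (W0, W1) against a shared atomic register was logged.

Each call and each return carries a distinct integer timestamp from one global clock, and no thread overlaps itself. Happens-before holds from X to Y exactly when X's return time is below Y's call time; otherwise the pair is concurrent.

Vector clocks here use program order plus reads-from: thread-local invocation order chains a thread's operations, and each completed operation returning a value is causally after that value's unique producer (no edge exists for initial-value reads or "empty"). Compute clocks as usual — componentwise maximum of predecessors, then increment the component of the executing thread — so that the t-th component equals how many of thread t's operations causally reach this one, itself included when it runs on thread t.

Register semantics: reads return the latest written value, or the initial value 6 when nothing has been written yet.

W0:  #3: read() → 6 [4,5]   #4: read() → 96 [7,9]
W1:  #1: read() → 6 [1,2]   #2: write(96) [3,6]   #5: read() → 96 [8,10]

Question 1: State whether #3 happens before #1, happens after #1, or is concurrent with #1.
#3 spans [4,5], #1 spans [1,2]
resp(#1)=2 < inv(#3)=4

after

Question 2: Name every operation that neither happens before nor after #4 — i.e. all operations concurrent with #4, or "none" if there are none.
overlap test against #4 [7,9]: concurrent iff the interval meets 7..9
#1 [1,2]: before
#2 [3,6]: before
#3 [4,5]: before
#5 [8,10]: concurrent

#5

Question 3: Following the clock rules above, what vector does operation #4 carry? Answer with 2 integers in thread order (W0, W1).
#1, invoked 1, has no incoming edges; only W1's bump applies → (0, 1)
#3, invoked 4, has no incoming edges; only W0's bump applies → (1, 0)
merge at #2 (invoked 3): VC(#1)=(0, 1), own-thread bump on W1 → (0, 2)
merge at #5 (invoked 8): VC(#2)=(0, 2), own-thread bump on W1 → (0, 3)
merge at #4 (invoked 7): VC(#2)=(0, 2), VC(#3)=(1, 0), own-thread bump on W0 → (2, 2)
target: VC(#4) = (2, 2)

(2, 2)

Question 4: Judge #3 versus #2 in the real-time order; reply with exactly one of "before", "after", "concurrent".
#3 spans [4,5], #2 spans [3,6]
the intervals overlap in both directions

concurrent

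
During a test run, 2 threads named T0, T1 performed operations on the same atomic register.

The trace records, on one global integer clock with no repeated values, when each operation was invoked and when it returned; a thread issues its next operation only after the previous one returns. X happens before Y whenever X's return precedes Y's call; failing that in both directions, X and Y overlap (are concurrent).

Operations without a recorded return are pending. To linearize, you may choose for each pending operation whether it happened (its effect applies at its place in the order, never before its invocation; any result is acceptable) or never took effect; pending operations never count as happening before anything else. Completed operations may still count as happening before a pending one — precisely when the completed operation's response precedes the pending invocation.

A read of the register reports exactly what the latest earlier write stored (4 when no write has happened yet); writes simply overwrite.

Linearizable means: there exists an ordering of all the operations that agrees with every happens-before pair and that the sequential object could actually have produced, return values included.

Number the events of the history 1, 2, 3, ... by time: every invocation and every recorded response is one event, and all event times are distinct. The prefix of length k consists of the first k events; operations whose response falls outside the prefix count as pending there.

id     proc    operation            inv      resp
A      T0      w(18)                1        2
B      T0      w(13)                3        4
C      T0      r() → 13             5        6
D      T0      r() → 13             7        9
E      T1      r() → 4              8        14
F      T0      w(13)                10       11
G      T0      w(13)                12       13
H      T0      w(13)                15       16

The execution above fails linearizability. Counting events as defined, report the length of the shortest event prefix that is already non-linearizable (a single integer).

a valid linearization of events 1..13 exists, for instance A, B, C, D, E, F, G:
after step 1 (A w(18)): value 18
after step 2 (B w(13)): value 13
after step 3 (C r() → 13): value 13
after step 4 (D r() → 13): value 13
after step 5 (E r() (pending, included)): value 13
after step 6 (F w(13)): value 13
after step 7 (G w(13)): value 13
event 14 — E's response, time 14 — after it, nothing linearizes
e.g. A, B, C, D, E, F, G: illegal at step 5, since E r() → 4 cannot apply there
e.g. A, B, C, D, F, E, G: illegal at step 6, since E r() → 4 cannot apply there

14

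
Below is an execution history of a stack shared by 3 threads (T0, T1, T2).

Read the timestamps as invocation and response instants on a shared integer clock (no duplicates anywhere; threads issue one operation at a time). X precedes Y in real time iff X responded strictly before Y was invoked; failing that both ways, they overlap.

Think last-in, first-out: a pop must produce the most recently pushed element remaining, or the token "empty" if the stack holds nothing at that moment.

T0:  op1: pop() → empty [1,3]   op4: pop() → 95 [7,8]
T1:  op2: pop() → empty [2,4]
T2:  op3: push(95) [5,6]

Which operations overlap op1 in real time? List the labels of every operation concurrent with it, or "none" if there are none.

op2

overlap test against op1 [1,3]: concurrent iff the interval meets 1..3
op2 [2,4]: concurrent
op3 [5,6]: after
op4 [7,8]: after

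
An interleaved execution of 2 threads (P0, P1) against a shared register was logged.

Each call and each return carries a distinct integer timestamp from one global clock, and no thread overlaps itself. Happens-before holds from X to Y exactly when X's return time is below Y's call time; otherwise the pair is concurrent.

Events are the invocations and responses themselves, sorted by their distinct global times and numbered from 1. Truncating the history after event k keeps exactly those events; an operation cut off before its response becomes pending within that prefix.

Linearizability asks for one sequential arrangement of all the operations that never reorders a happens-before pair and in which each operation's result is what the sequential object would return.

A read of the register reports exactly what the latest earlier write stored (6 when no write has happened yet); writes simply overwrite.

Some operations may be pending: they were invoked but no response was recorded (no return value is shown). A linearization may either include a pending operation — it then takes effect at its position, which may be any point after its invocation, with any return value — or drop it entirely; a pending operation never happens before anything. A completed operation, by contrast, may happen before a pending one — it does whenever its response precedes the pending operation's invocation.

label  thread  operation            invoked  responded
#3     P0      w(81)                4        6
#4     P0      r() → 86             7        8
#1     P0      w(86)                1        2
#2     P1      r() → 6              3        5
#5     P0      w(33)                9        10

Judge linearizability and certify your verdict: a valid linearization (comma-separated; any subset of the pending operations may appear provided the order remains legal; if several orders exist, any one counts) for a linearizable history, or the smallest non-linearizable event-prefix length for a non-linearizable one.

not linearizable — minimal violating prefix: 5 events

the violation lands at event 5, #2's response at time 5: events 1..4 linearize, events 1..5 do not
a single order respects real time; the 2 completed register operations fail replay along it
including or dropping the 1 pending operation (#3) in any combination fails
take #1, #2 (pending dropped): step 2 already fails, because #2 r() → 6 cannot occur there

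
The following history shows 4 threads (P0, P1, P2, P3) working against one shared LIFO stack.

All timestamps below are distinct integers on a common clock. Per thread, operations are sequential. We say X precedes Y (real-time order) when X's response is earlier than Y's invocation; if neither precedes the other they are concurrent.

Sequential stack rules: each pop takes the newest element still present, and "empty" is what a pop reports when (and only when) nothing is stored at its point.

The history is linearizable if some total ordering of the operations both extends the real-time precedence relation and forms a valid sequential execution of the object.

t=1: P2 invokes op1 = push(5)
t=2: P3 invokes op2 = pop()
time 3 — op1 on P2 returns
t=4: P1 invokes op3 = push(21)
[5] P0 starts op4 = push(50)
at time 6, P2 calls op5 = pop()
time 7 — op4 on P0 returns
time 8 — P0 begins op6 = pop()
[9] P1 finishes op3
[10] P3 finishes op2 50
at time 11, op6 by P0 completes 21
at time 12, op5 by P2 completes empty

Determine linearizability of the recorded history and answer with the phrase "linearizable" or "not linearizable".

the violation lands at event 12, op5's response at time 12: events 1..11 linearize, events 1..12 do not
the 6 completed operations admit 72 real-time orders; each fails the LIFO stack replay
for example op1, op2, op3, op4, op5, op6 fails at step 2: op2 pop() → 50 is not legal there
for example op1, op2, op3, op4, op6, op5 fails at step 2: op2 pop() → 50 is not legal there

not linearizable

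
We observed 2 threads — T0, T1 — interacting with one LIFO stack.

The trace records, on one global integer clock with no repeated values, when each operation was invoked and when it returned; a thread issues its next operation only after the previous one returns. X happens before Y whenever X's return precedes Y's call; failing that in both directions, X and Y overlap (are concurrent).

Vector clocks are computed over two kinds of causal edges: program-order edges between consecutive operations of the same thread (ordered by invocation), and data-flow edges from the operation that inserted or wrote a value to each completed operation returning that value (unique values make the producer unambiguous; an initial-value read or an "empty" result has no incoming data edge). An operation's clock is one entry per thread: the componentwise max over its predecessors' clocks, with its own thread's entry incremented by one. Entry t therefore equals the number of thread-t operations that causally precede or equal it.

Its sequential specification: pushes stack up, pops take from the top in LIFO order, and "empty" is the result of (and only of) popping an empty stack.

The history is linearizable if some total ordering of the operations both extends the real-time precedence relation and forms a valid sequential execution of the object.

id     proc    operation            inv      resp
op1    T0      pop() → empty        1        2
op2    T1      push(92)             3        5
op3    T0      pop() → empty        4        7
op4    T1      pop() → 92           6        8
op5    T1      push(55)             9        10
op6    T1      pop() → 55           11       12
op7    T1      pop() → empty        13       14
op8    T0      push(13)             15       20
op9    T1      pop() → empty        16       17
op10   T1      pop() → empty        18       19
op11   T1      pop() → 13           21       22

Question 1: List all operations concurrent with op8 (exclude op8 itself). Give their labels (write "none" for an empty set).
Answer: op10, op9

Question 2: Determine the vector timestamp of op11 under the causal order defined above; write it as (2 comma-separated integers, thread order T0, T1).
Answer: (3, 8)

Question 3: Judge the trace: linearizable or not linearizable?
one valid linearization: op1, op2, op4, op3, op5, op6, op7, op9, op10, op8, op11
step 1: op1 pop() → empty — stack <>
step 2: op2 push(92) — stack <92>
step 3: op4 pop() → 92 — stack <>
step 4: op3 pop() → empty — stack <>
step 5: op5 push(55) — stack <55>
step 6: op6 pop() → 55 — stack <>
step 7: op7 pop() → empty — stack <>
step 8: op9 pop() → empty — stack <>
step 9: op10 pop() → empty — stack <>
step 10: op8 push(13) — stack <13>
step 11: op11 pop() → 13 — stack <>

linearizable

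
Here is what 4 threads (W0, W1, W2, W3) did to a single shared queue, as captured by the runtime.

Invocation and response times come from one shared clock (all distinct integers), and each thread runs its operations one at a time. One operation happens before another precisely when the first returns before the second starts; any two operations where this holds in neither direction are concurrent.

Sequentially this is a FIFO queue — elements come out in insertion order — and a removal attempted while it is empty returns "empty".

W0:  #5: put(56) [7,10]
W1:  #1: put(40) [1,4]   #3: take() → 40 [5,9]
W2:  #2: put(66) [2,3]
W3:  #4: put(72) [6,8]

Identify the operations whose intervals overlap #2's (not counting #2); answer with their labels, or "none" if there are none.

#1

#2 runs from 2 to 3; window-overlapping ops are concurrent
#1 [1,4]: concurrent
#3 [5,9]: after
#4 [6,8]: after
#5 [7,10]: after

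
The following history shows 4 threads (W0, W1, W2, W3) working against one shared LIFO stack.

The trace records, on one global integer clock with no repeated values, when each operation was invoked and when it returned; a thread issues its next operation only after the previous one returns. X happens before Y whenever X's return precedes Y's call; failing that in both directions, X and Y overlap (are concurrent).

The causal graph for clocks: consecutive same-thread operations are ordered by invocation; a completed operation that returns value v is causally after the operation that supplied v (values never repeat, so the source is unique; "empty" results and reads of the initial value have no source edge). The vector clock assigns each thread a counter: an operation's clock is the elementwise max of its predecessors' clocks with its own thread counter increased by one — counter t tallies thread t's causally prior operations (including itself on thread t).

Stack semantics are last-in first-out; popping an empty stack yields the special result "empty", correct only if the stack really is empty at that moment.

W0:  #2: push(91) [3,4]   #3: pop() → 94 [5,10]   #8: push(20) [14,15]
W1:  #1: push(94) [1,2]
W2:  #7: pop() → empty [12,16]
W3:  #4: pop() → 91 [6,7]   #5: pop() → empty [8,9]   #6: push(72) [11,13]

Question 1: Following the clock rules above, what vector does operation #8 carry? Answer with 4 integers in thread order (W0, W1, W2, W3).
invoked at 12, #7 has no predecessors; its own W2 bump gives (0, 0, 1, 0)
invoked at 1, #1 has no predecessors; its own W1 bump gives (0, 1, 0, 0)
invoked at 3, #2 has no predecessors; its own W0 bump gives (1, 0, 0, 0)
#4 (invocation 6): componentwise max over VC(#2)=(1, 0, 0, 0), +1 at W3, giving (1, 0, 0, 1)
#5 (invocation 8): componentwise max over VC(#4)=(1, 0, 0, 1), +1 at W3, giving (1, 0, 0, 2)
#3 (invocation 5): componentwise max over VC(#1)=(0, 1, 0, 0), VC(#2)=(1, 0, 0, 0), +1 at W0, giving (2, 1, 0, 0)
#6 (invocation 11): componentwise max over VC(#5)=(1, 0, 0, 2), +1 at W3, giving (1, 0, 0, 3)
#8 (invocation 14): componentwise max over VC(#3)=(2, 1, 0, 0), +1 at W0, giving (3, 1, 0, 0)
target: VC(#8) = (3, 1, 0, 0)

(3, 1, 0, 0)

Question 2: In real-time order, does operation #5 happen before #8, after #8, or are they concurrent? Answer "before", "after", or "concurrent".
#5 spans [8,9], #8 spans [14,15]
resp(#5)=9 < inv(#8)=14

before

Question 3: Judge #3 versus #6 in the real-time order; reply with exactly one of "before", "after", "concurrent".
#3 spans [5,10], #6 spans [11,13]
resp(#3)=10 < inv(#6)=11

before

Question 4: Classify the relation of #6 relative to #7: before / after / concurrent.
#6 spans [11,13], #7 spans [12,16]
the intervals overlap in both directions

concurrent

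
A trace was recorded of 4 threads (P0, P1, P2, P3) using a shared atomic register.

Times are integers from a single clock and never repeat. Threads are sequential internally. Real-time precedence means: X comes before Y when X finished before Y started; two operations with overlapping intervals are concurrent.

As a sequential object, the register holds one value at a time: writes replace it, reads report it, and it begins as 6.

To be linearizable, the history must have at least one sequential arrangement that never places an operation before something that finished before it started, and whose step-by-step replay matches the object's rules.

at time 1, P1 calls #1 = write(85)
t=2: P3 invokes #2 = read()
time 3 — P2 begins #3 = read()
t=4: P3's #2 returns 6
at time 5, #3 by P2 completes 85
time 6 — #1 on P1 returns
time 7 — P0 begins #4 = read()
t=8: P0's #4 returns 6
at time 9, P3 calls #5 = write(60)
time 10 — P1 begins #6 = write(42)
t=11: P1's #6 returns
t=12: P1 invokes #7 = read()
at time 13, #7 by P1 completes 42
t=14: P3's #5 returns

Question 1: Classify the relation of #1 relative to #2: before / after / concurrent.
concurrent

#1 spans [1,6], #2 spans [2,4]
the intervals overlap in both directions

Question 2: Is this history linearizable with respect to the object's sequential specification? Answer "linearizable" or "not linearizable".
not linearizable

the violation lands at event 8, #4's response at time 8: events 1..7 linearize, events 1..8 do not
real-time-consistent orders of the 4 completed operations: 6 — all fail the atomic register replay
take #1, #2, #3, #4: step 2 already fails, because #2 read() → 6 cannot occur there
take #1, #3, #2, #4: step 3 already fails, because #2 read() → 6 cannot occur there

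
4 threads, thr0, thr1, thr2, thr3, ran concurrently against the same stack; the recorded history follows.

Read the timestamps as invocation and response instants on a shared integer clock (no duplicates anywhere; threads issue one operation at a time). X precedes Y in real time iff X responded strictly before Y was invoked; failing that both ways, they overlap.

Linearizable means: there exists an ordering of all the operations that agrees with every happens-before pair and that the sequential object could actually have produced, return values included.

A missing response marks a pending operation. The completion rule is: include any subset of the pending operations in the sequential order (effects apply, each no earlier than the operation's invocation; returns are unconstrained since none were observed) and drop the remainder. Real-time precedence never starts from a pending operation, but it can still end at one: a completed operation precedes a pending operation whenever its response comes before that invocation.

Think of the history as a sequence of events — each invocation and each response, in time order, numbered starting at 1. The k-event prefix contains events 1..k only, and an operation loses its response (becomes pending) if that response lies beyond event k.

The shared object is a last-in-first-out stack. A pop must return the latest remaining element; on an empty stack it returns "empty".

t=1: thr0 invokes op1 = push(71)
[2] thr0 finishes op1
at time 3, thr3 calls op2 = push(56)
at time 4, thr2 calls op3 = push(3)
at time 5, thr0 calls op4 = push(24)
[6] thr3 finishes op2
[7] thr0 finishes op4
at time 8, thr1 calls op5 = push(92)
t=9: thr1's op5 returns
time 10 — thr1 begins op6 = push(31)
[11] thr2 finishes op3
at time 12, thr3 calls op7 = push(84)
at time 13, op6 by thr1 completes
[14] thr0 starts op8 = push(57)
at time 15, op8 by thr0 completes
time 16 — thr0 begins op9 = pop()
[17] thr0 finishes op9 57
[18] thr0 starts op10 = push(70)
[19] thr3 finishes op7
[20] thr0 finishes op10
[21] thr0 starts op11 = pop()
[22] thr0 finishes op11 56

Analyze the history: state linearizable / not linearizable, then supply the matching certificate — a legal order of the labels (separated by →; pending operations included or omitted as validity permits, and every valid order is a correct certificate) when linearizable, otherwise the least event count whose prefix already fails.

through event 21 a valid linearization exists; event 22 (op11 responding at time 22) ends that
checked exhaustively: 48 real-time-consistent orders of 11 completed operations, zero legal stack replays
one such order, op1, op2, op3, op4, op5, op6, op7, op8, op9, op10, op11, breaks at step 11 where op11 pop() → 56 is illegal
one such order, op1, op2, op3, op4, op5, op6, op8, op7, op9, op10, op11, breaks at step 9 where op9 pop() → 57 is illegal

not linearizable — minimal violating prefix: 22 events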